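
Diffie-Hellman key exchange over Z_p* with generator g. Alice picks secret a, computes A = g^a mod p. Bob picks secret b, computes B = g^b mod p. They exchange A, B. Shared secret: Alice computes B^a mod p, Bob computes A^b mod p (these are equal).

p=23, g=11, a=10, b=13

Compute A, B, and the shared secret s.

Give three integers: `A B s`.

A = 11^10 mod 23  (bits of 10 = 1010)
  bit 0 = 1: r = r^2 * 11 mod 23 = 1^2 * 11 = 1*11 = 11
  bit 1 = 0: r = r^2 mod 23 = 11^2 = 6
  bit 2 = 1: r = r^2 * 11 mod 23 = 6^2 * 11 = 13*11 = 5
  bit 3 = 0: r = r^2 mod 23 = 5^2 = 2
  -> A = 2
B = 11^13 mod 23  (bits of 13 = 1101)
  bit 0 = 1: r = r^2 * 11 mod 23 = 1^2 * 11 = 1*11 = 11
  bit 1 = 1: r = r^2 * 11 mod 23 = 11^2 * 11 = 6*11 = 20
  bit 2 = 0: r = r^2 mod 23 = 20^2 = 9
  bit 3 = 1: r = r^2 * 11 mod 23 = 9^2 * 11 = 12*11 = 17
  -> B = 17
s = B^a = 17^10 mod 23  (bits of 10 = 1010)
  bit 0 = 1: r = r^2 * 17 mod 23 = 1^2 * 17 = 1*17 = 17
  bit 1 = 0: r = r^2 mod 23 = 17^2 = 13
  bit 2 = 1: r = r^2 * 17 mod 23 = 13^2 * 17 = 8*17 = 21
  bit 3 = 0: r = r^2 mod 23 = 21^2 = 4
  -> s = B^a = 4

Answer: 2 17 4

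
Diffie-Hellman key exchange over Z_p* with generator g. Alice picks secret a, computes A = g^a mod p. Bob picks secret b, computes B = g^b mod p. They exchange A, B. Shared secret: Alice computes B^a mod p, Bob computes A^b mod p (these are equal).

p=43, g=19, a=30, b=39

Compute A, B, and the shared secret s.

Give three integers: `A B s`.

Answer: 16 2 4

Derivation:
A = 19^30 mod 43  (bits of 30 = 11110)
  bit 0 = 1: r = r^2 * 19 mod 43 = 1^2 * 19 = 1*19 = 19
  bit 1 = 1: r = r^2 * 19 mod 43 = 19^2 * 19 = 17*19 = 22
  bit 2 = 1: r = r^2 * 19 mod 43 = 22^2 * 19 = 11*19 = 37
  bit 3 = 1: r = r^2 * 19 mod 43 = 37^2 * 19 = 36*19 = 39
  bit 4 = 0: r = r^2 mod 43 = 39^2 = 16
  -> A = 16
B = 19^39 mod 43  (bits of 39 = 100111)
  bit 0 = 1: r = r^2 * 19 mod 43 = 1^2 * 19 = 1*19 = 19
  bit 1 = 0: r = r^2 mod 43 = 19^2 = 17
  bit 2 = 0: r = r^2 mod 43 = 17^2 = 31
  bit 3 = 1: r = r^2 * 19 mod 43 = 31^2 * 19 = 15*19 = 27
  bit 4 = 1: r = r^2 * 19 mod 43 = 27^2 * 19 = 41*19 = 5
  bit 5 = 1: r = r^2 * 19 mod 43 = 5^2 * 19 = 25*19 = 2
  -> B = 2
s = B^a = 2^30 mod 43  (bits of 30 = 11110)
  bit 0 = 1: r = r^2 * 2 mod 43 = 1^2 * 2 = 1*2 = 2
  bit 1 = 1: r = r^2 * 2 mod 43 = 2^2 * 2 = 4*2 = 8
  bit 2 = 1: r = r^2 * 2 mod 43 = 8^2 * 2 = 21*2 = 42
  bit 3 = 1: r = r^2 * 2 mod 43 = 42^2 * 2 = 1*2 = 2
  bit 4 = 0: r = r^2 mod 43 = 2^2 = 4
  -> s = B^a = 4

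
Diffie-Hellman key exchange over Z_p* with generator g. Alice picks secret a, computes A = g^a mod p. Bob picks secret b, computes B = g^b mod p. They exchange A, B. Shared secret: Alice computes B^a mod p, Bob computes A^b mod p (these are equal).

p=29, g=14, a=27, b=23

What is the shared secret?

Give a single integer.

Answer: 19

Derivation:
A = 14^27 mod 29  (bits of 27 = 11011)
  bit 0 = 1: r = r^2 * 14 mod 29 = 1^2 * 14 = 1*14 = 14
  bit 1 = 1: r = r^2 * 14 mod 29 = 14^2 * 14 = 22*14 = 18
  bit 2 = 0: r = r^2 mod 29 = 18^2 = 5
  bit 3 = 1: r = r^2 * 14 mod 29 = 5^2 * 14 = 25*14 = 2
  bit 4 = 1: r = r^2 * 14 mod 29 = 2^2 * 14 = 4*14 = 27
  -> A = 27
B = 14^23 mod 29  (bits of 23 = 10111)
  bit 0 = 1: r = r^2 * 14 mod 29 = 1^2 * 14 = 1*14 = 14
  bit 1 = 0: r = r^2 mod 29 = 14^2 = 22
  bit 2 = 1: r = r^2 * 14 mod 29 = 22^2 * 14 = 20*14 = 19
  bit 3 = 1: r = r^2 * 14 mod 29 = 19^2 * 14 = 13*14 = 8
  bit 4 = 1: r = r^2 * 14 mod 29 = 8^2 * 14 = 6*14 = 26
  -> B = 26
s = B^a = 26^27 mod 29  (bits of 27 = 11011)
  bit 0 = 1: r = r^2 * 26 mod 29 = 1^2 * 26 = 1*26 = 26
  bit 1 = 1: r = r^2 * 26 mod 29 = 26^2 * 26 = 9*26 = 2
  bit 2 = 0: r = r^2 mod 29 = 2^2 = 4
  bit 3 = 1: r = r^2 * 26 mod 29 = 4^2 * 26 = 16*26 = 10
  bit 4 = 1: r = r^2 * 26 mod 29 = 10^2 * 26 = 13*26 = 19
  -> s = B^a = 19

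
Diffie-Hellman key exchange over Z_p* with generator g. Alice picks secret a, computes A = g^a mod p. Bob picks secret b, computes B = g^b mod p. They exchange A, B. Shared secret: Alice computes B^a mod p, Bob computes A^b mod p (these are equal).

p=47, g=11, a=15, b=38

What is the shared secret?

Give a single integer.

Answer: 34

Derivation:
A = 11^15 mod 47  (bits of 15 = 1111)
  bit 0 = 1: r = r^2 * 11 mod 47 = 1^2 * 11 = 1*11 = 11
  bit 1 = 1: r = r^2 * 11 mod 47 = 11^2 * 11 = 27*11 = 15
  bit 2 = 1: r = r^2 * 11 mod 47 = 15^2 * 11 = 37*11 = 31
  bit 3 = 1: r = r^2 * 11 mod 47 = 31^2 * 11 = 21*11 = 43
  -> A = 43
B = 11^38 mod 47  (bits of 38 = 100110)
  bit 0 = 1: r = r^2 * 11 mod 47 = 1^2 * 11 = 1*11 = 11
  bit 1 = 0: r = r^2 mod 47 = 11^2 = 27
  bit 2 = 0: r = r^2 mod 47 = 27^2 = 24
  bit 3 = 1: r = r^2 * 11 mod 47 = 24^2 * 11 = 12*11 = 38
  bit 4 = 1: r = r^2 * 11 mod 47 = 38^2 * 11 = 34*11 = 45
  bit 5 = 0: r = r^2 mod 47 = 45^2 = 4
  -> B = 4
s = B^a = 4^15 mod 47  (bits of 15 = 1111)
  bit 0 = 1: r = r^2 * 4 mod 47 = 1^2 * 4 = 1*4 = 4
  bit 1 = 1: r = r^2 * 4 mod 47 = 4^2 * 4 = 16*4 = 17
  bit 2 = 1: r = r^2 * 4 mod 47 = 17^2 * 4 = 7*4 = 28
  bit 3 = 1: r = r^2 * 4 mod 47 = 28^2 * 4 = 32*4 = 34
  -> s = B^a = 34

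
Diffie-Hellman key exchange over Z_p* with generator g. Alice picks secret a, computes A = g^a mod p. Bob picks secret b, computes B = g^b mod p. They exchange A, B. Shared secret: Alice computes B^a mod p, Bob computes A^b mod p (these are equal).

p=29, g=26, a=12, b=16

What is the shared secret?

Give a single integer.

Answer: 24

Derivation:
A = 26^12 mod 29  (bits of 12 = 1100)
  bit 0 = 1: r = r^2 * 26 mod 29 = 1^2 * 26 = 1*26 = 26
  bit 1 = 1: r = r^2 * 26 mod 29 = 26^2 * 26 = 9*26 = 2
  bit 2 = 0: r = r^2 mod 29 = 2^2 = 4
  bit 3 = 0: r = r^2 mod 29 = 4^2 = 16
  -> A = 16
B = 26^16 mod 29  (bits of 16 = 10000)
  bit 0 = 1: r = r^2 * 26 mod 29 = 1^2 * 26 = 1*26 = 26
  bit 1 = 0: r = r^2 mod 29 = 26^2 = 9
  bit 2 = 0: r = r^2 mod 29 = 9^2 = 23
  bit 3 = 0: r = r^2 mod 29 = 23^2 = 7
  bit 4 = 0: r = r^2 mod 29 = 7^2 = 20
  -> B = 20
s = B^a = 20^12 mod 29  (bits of 12 = 1100)
  bit 0 = 1: r = r^2 * 20 mod 29 = 1^2 * 20 = 1*20 = 20
  bit 1 = 1: r = r^2 * 20 mod 29 = 20^2 * 20 = 23*20 = 25
  bit 2 = 0: r = r^2 mod 29 = 25^2 = 16
  bit 3 = 0: r = r^2 mod 29 = 16^2 = 24
  -> s = B^a = 24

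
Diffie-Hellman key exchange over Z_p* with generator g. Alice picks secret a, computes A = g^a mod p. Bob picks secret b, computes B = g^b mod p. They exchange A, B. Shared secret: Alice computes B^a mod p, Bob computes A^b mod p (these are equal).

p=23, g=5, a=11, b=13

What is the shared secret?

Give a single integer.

A = 5^11 mod 23  (bits of 11 = 1011)
  bit 0 = 1: r = r^2 * 5 mod 23 = 1^2 * 5 = 1*5 = 5
  bit 1 = 0: r = r^2 mod 23 = 5^2 = 2
  bit 2 = 1: r = r^2 * 5 mod 23 = 2^2 * 5 = 4*5 = 20
  bit 3 = 1: r = r^2 * 5 mod 23 = 20^2 * 5 = 9*5 = 22
  -> A = 22
B = 5^13 mod 23  (bits of 13 = 1101)
  bit 0 = 1: r = r^2 * 5 mod 23 = 1^2 * 5 = 1*5 = 5
  bit 1 = 1: r = r^2 * 5 mod 23 = 5^2 * 5 = 2*5 = 10
  bit 2 = 0: r = r^2 mod 23 = 10^2 = 8
  bit 3 = 1: r = r^2 * 5 mod 23 = 8^2 * 5 = 18*5 = 21
  -> B = 21
s = B^a = 21^11 mod 23  (bits of 11 = 1011)
  bit 0 = 1: r = r^2 * 21 mod 23 = 1^2 * 21 = 1*21 = 21
  bit 1 = 0: r = r^2 mod 23 = 21^2 = 4
  bit 2 = 1: r = r^2 * 21 mod 23 = 4^2 * 21 = 16*21 = 14
  bit 3 = 1: r = r^2 * 21 mod 23 = 14^2 * 21 = 12*21 = 22
  -> s = B^a = 22

Answer: 22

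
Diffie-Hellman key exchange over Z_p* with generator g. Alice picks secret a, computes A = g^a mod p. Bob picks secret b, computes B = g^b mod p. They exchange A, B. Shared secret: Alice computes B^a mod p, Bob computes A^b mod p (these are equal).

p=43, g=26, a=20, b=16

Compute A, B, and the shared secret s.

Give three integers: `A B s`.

Answer: 38 14 40

Derivation:
A = 26^20 mod 43  (bits of 20 = 10100)
  bit 0 = 1: r = r^2 * 26 mod 43 = 1^2 * 26 = 1*26 = 26
  bit 1 = 0: r = r^2 mod 43 = 26^2 = 31
  bit 2 = 1: r = r^2 * 26 mod 43 = 31^2 * 26 = 15*26 = 3
  bit 3 = 0: r = r^2 mod 43 = 3^2 = 9
  bit 4 = 0: r = r^2 mod 43 = 9^2 = 38
  -> A = 38
B = 26^16 mod 43  (bits of 16 = 10000)
  bit 0 = 1: r = r^2 * 26 mod 43 = 1^2 * 26 = 1*26 = 26
  bit 1 = 0: r = r^2 mod 43 = 26^2 = 31
  bit 2 = 0: r = r^2 mod 43 = 31^2 = 15
  bit 3 = 0: r = r^2 mod 43 = 15^2 = 10
  bit 4 = 0: r = r^2 mod 43 = 10^2 = 14
  -> B = 14
s = B^a = 14^20 mod 43  (bits of 20 = 10100)
  bit 0 = 1: r = r^2 * 14 mod 43 = 1^2 * 14 = 1*14 = 14
  bit 1 = 0: r = r^2 mod 43 = 14^2 = 24
  bit 2 = 1: r = r^2 * 14 mod 43 = 24^2 * 14 = 17*14 = 23
  bit 3 = 0: r = r^2 mod 43 = 23^2 = 13
  bit 4 = 0: r = r^2 mod 43 = 13^2 = 40
  -> s = B^a = 40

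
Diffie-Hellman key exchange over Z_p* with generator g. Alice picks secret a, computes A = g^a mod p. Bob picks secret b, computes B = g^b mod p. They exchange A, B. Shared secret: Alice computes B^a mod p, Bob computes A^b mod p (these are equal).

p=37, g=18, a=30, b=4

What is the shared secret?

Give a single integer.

A = 18^30 mod 37  (bits of 30 = 11110)
  bit 0 = 1: r = r^2 * 18 mod 37 = 1^2 * 18 = 1*18 = 18
  bit 1 = 1: r = r^2 * 18 mod 37 = 18^2 * 18 = 28*18 = 23
  bit 2 = 1: r = r^2 * 18 mod 37 = 23^2 * 18 = 11*18 = 13
  bit 3 = 1: r = r^2 * 18 mod 37 = 13^2 * 18 = 21*18 = 8
  bit 4 = 0: r = r^2 mod 37 = 8^2 = 27
  -> A = 27
B = 18^4 mod 37  (bits of 4 = 100)
  bit 0 = 1: r = r^2 * 18 mod 37 = 1^2 * 18 = 1*18 = 18
  bit 1 = 0: r = r^2 mod 37 = 18^2 = 28
  bit 2 = 0: r = r^2 mod 37 = 28^2 = 7
  -> B = 7
s = B^a = 7^30 mod 37  (bits of 30 = 11110)
  bit 0 = 1: r = r^2 * 7 mod 37 = 1^2 * 7 = 1*7 = 7
  bit 1 = 1: r = r^2 * 7 mod 37 = 7^2 * 7 = 12*7 = 10
  bit 2 = 1: r = r^2 * 7 mod 37 = 10^2 * 7 = 26*7 = 34
  bit 3 = 1: r = r^2 * 7 mod 37 = 34^2 * 7 = 9*7 = 26
  bit 4 = 0: r = r^2 mod 37 = 26^2 = 10
  -> s = B^a = 10

Answer: 10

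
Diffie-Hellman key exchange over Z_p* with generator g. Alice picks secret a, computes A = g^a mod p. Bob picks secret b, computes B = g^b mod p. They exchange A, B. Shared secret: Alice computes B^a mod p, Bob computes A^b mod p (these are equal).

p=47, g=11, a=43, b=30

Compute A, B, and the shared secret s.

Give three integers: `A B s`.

Answer: 22 16 27

Derivation:
A = 11^43 mod 47  (bits of 43 = 101011)
  bit 0 = 1: r = r^2 * 11 mod 47 = 1^2 * 11 = 1*11 = 11
  bit 1 = 0: r = r^2 mod 47 = 11^2 = 27
  bit 2 = 1: r = r^2 * 11 mod 47 = 27^2 * 11 = 24*11 = 29
  bit 3 = 0: r = r^2 mod 47 = 29^2 = 42
  bit 4 = 1: r = r^2 * 11 mod 47 = 42^2 * 11 = 25*11 = 40
  bit 5 = 1: r = r^2 * 11 mod 47 = 40^2 * 11 = 2*11 = 22
  -> A = 22
B = 11^30 mod 47  (bits of 30 = 11110)
  bit 0 = 1: r = r^2 * 11 mod 47 = 1^2 * 11 = 1*11 = 11
  bit 1 = 1: r = r^2 * 11 mod 47 = 11^2 * 11 = 27*11 = 15
  bit 2 = 1: r = r^2 * 11 mod 47 = 15^2 * 11 = 37*11 = 31
  bit 3 = 1: r = r^2 * 11 mod 47 = 31^2 * 11 = 21*11 = 43
  bit 4 = 0: r = r^2 mod 47 = 43^2 = 16
  -> B = 16
s = B^a = 16^43 mod 47  (bits of 43 = 101011)
  bit 0 = 1: r = r^2 * 16 mod 47 = 1^2 * 16 = 1*16 = 16
  bit 1 = 0: r = r^2 mod 47 = 16^2 = 21
  bit 2 = 1: r = r^2 * 16 mod 47 = 21^2 * 16 = 18*16 = 6
  bit 3 = 0: r = r^2 mod 47 = 6^2 = 36
  bit 4 = 1: r = r^2 * 16 mod 47 = 36^2 * 16 = 27*16 = 9
  bit 5 = 1: r = r^2 * 16 mod 47 = 9^2 * 16 = 34*16 = 27
  -> s = B^a = 27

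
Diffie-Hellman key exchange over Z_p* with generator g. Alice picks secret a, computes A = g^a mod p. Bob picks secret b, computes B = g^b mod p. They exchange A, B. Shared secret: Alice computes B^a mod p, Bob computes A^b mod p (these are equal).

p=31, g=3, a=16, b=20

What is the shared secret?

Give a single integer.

A = 3^16 mod 31  (bits of 16 = 10000)
  bit 0 = 1: r = r^2 * 3 mod 31 = 1^2 * 3 = 1*3 = 3
  bit 1 = 0: r = r^2 mod 31 = 3^2 = 9
  bit 2 = 0: r = r^2 mod 31 = 9^2 = 19
  bit 3 = 0: r = r^2 mod 31 = 19^2 = 20
  bit 4 = 0: r = r^2 mod 31 = 20^2 = 28
  -> A = 28
B = 3^20 mod 31  (bits of 20 = 10100)
  bit 0 = 1: r = r^2 * 3 mod 31 = 1^2 * 3 = 1*3 = 3
  bit 1 = 0: r = r^2 mod 31 = 3^2 = 9
  bit 2 = 1: r = r^2 * 3 mod 31 = 9^2 * 3 = 19*3 = 26
  bit 3 = 0: r = r^2 mod 31 = 26^2 = 25
  bit 4 = 0: r = r^2 mod 31 = 25^2 = 5
  -> B = 5
s = B^a = 5^16 mod 31  (bits of 16 = 10000)
  bit 0 = 1: r = r^2 * 5 mod 31 = 1^2 * 5 = 1*5 = 5
  bit 1 = 0: r = r^2 mod 31 = 5^2 = 25
  bit 2 = 0: r = r^2 mod 31 = 25^2 = 5
  bit 3 = 0: r = r^2 mod 31 = 5^2 = 25
  bit 4 = 0: r = r^2 mod 31 = 25^2 = 5
  -> s = B^a = 5

Answer: 5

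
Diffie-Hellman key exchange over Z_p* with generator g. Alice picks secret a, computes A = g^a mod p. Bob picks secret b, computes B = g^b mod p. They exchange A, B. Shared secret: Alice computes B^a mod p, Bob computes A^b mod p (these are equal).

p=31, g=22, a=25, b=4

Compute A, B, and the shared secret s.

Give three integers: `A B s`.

Answer: 26 20 5

Derivation:
A = 22^25 mod 31  (bits of 25 = 11001)
  bit 0 = 1: r = r^2 * 22 mod 31 = 1^2 * 22 = 1*22 = 22
  bit 1 = 1: r = r^2 * 22 mod 31 = 22^2 * 22 = 19*22 = 15
  bit 2 = 0: r = r^2 mod 31 = 15^2 = 8
  bit 3 = 0: r = r^2 mod 31 = 8^2 = 2
  bit 4 = 1: r = r^2 * 22 mod 31 = 2^2 * 22 = 4*22 = 26
  -> A = 26
B = 22^4 mod 31  (bits of 4 = 100)
  bit 0 = 1: r = r^2 * 22 mod 31 = 1^2 * 22 = 1*22 = 22
  bit 1 = 0: r = r^2 mod 31 = 22^2 = 19
  bit 2 = 0: r = r^2 mod 31 = 19^2 = 20
  -> B = 20
s = B^a = 20^25 mod 31  (bits of 25 = 11001)
  bit 0 = 1: r = r^2 * 20 mod 31 = 1^2 * 20 = 1*20 = 20
  bit 1 = 1: r = r^2 * 20 mod 31 = 20^2 * 20 = 28*20 = 2
  bit 2 = 0: r = r^2 mod 31 = 2^2 = 4
  bit 3 = 0: r = r^2 mod 31 = 4^2 = 16
  bit 4 = 1: r = r^2 * 20 mod 31 = 16^2 * 20 = 8*20 = 5
  -> s = B^a = 5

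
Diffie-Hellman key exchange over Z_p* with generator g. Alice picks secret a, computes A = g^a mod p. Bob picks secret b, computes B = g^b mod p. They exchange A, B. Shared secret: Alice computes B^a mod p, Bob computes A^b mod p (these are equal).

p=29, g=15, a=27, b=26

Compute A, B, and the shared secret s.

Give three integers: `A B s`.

Answer: 2 4 22

Derivation:
A = 15^27 mod 29  (bits of 27 = 11011)
  bit 0 = 1: r = r^2 * 15 mod 29 = 1^2 * 15 = 1*15 = 15
  bit 1 = 1: r = r^2 * 15 mod 29 = 15^2 * 15 = 22*15 = 11
  bit 2 = 0: r = r^2 mod 29 = 11^2 = 5
  bit 3 = 1: r = r^2 * 15 mod 29 = 5^2 * 15 = 25*15 = 27
  bit 4 = 1: r = r^2 * 15 mod 29 = 27^2 * 15 = 4*15 = 2
  -> A = 2
B = 15^26 mod 29  (bits of 26 = 11010)
  bit 0 = 1: r = r^2 * 15 mod 29 = 1^2 * 15 = 1*15 = 15
  bit 1 = 1: r = r^2 * 15 mod 29 = 15^2 * 15 = 22*15 = 11
  bit 2 = 0: r = r^2 mod 29 = 11^2 = 5
  bit 3 = 1: r = r^2 * 15 mod 29 = 5^2 * 15 = 25*15 = 27
  bit 4 = 0: r = r^2 mod 29 = 27^2 = 4
  -> B = 4
s = B^a = 4^27 mod 29  (bits of 27 = 11011)
  bit 0 = 1: r = r^2 * 4 mod 29 = 1^2 * 4 = 1*4 = 4
  bit 1 = 1: r = r^2 * 4 mod 29 = 4^2 * 4 = 16*4 = 6
  bit 2 = 0: r = r^2 mod 29 = 6^2 = 7
  bit 3 = 1: r = r^2 * 4 mod 29 = 7^2 * 4 = 20*4 = 22
  bit 4 = 1: r = r^2 * 4 mod 29 = 22^2 * 4 = 20*4 = 22
  -> s = B^a = 22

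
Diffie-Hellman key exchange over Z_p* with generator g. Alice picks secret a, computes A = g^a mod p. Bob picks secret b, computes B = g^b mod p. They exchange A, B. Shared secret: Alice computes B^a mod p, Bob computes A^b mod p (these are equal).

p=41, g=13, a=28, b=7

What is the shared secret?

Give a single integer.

A = 13^28 mod 41  (bits of 28 = 11100)
  bit 0 = 1: r = r^2 * 13 mod 41 = 1^2 * 13 = 1*13 = 13
  bit 1 = 1: r = r^2 * 13 mod 41 = 13^2 * 13 = 5*13 = 24
  bit 2 = 1: r = r^2 * 13 mod 41 = 24^2 * 13 = 2*13 = 26
  bit 3 = 0: r = r^2 mod 41 = 26^2 = 20
  bit 4 = 0: r = r^2 mod 41 = 20^2 = 31
  -> A = 31
B = 13^7 mod 41  (bits of 7 = 111)
  bit 0 = 1: r = r^2 * 13 mod 41 = 1^2 * 13 = 1*13 = 13
  bit 1 = 1: r = r^2 * 13 mod 41 = 13^2 * 13 = 5*13 = 24
  bit 2 = 1: r = r^2 * 13 mod 41 = 24^2 * 13 = 2*13 = 26
  -> B = 26
s = B^a = 26^28 mod 41  (bits of 28 = 11100)
  bit 0 = 1: r = r^2 * 26 mod 41 = 1^2 * 26 = 1*26 = 26
  bit 1 = 1: r = r^2 * 26 mod 41 = 26^2 * 26 = 20*26 = 28
  bit 2 = 1: r = r^2 * 26 mod 41 = 28^2 * 26 = 5*26 = 7
  bit 3 = 0: r = r^2 mod 41 = 7^2 = 8
  bit 4 = 0: r = r^2 mod 41 = 8^2 = 23
  -> s = B^a = 23

Answer: 23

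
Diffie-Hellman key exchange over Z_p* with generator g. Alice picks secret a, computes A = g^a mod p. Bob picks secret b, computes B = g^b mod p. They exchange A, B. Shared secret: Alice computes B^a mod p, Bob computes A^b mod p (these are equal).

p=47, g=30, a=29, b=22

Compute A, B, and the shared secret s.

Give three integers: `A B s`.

A = 30^29 mod 47  (bits of 29 = 11101)
  bit 0 = 1: r = r^2 * 30 mod 47 = 1^2 * 30 = 1*30 = 30
  bit 1 = 1: r = r^2 * 30 mod 47 = 30^2 * 30 = 7*30 = 22
  bit 2 = 1: r = r^2 * 30 mod 47 = 22^2 * 30 = 14*30 = 44
  bit 3 = 0: r = r^2 mod 47 = 44^2 = 9
  bit 4 = 1: r = r^2 * 30 mod 47 = 9^2 * 30 = 34*30 = 33
  -> A = 33
B = 30^22 mod 47  (bits of 22 = 10110)
  bit 0 = 1: r = r^2 * 30 mod 47 = 1^2 * 30 = 1*30 = 30
  bit 1 = 0: r = r^2 mod 47 = 30^2 = 7
  bit 2 = 1: r = r^2 * 30 mod 47 = 7^2 * 30 = 2*30 = 13
  bit 3 = 1: r = r^2 * 30 mod 47 = 13^2 * 30 = 28*30 = 41
  bit 4 = 0: r = r^2 mod 47 = 41^2 = 36
  -> B = 36
s = B^a = 36^29 mod 47  (bits of 29 = 11101)
  bit 0 = 1: r = r^2 * 36 mod 47 = 1^2 * 36 = 1*36 = 36
  bit 1 = 1: r = r^2 * 36 mod 47 = 36^2 * 36 = 27*36 = 32
  bit 2 = 1: r = r^2 * 36 mod 47 = 32^2 * 36 = 37*36 = 16
  bit 3 = 0: r = r^2 mod 47 = 16^2 = 21
  bit 4 = 1: r = r^2 * 36 mod 47 = 21^2 * 36 = 18*36 = 37
  -> s = B^a = 37

Answer: 33 36 37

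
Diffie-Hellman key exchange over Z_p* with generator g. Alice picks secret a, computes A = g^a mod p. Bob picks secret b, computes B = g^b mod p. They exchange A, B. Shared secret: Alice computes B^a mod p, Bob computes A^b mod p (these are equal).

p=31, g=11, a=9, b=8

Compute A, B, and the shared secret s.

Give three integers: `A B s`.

Answer: 23 19 16

Derivation:
A = 11^9 mod 31  (bits of 9 = 1001)
  bit 0 = 1: r = r^2 * 11 mod 31 = 1^2 * 11 = 1*11 = 11
  bit 1 = 0: r = r^2 mod 31 = 11^2 = 28
  bit 2 = 0: r = r^2 mod 31 = 28^2 = 9
  bit 3 = 1: r = r^2 * 11 mod 31 = 9^2 * 11 = 19*11 = 23
  -> A = 23
B = 11^8 mod 31  (bits of 8 = 1000)
  bit 0 = 1: r = r^2 * 11 mod 31 = 1^2 * 11 = 1*11 = 11
  bit 1 = 0: r = r^2 mod 31 = 11^2 = 28
  bit 2 = 0: r = r^2 mod 31 = 28^2 = 9
  bit 3 = 0: r = r^2 mod 31 = 9^2 = 19
  -> B = 19
s = B^a = 19^9 mod 31  (bits of 9 = 1001)
  bit 0 = 1: r = r^2 * 19 mod 31 = 1^2 * 19 = 1*19 = 19
  bit 1 = 0: r = r^2 mod 31 = 19^2 = 20
  bit 2 = 0: r = r^2 mod 31 = 20^2 = 28
  bit 3 = 1: r = r^2 * 19 mod 31 = 28^2 * 19 = 9*19 = 16
  -> s = B^a = 16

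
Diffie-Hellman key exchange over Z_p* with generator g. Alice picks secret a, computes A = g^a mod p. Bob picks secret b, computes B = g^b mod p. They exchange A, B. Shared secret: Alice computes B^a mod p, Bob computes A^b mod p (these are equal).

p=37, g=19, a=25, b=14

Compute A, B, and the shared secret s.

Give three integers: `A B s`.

Answer: 13 21 25

Derivation:
A = 19^25 mod 37  (bits of 25 = 11001)
  bit 0 = 1: r = r^2 * 19 mod 37 = 1^2 * 19 = 1*19 = 19
  bit 1 = 1: r = r^2 * 19 mod 37 = 19^2 * 19 = 28*19 = 14
  bit 2 = 0: r = r^2 mod 37 = 14^2 = 11
  bit 3 = 0: r = r^2 mod 37 = 11^2 = 10
  bit 4 = 1: r = r^2 * 19 mod 37 = 10^2 * 19 = 26*19 = 13
  -> A = 13
B = 19^14 mod 37  (bits of 14 = 1110)
  bit 0 = 1: r = r^2 * 19 mod 37 = 1^2 * 19 = 1*19 = 19
  bit 1 = 1: r = r^2 * 19 mod 37 = 19^2 * 19 = 28*19 = 14
  bit 2 = 1: r = r^2 * 19 mod 37 = 14^2 * 19 = 11*19 = 24
  bit 3 = 0: r = r^2 mod 37 = 24^2 = 21
  -> B = 21
s = B^a = 21^25 mod 37  (bits of 25 = 11001)
  bit 0 = 1: r = r^2 * 21 mod 37 = 1^2 * 21 = 1*21 = 21
  bit 1 = 1: r = r^2 * 21 mod 37 = 21^2 * 21 = 34*21 = 11
  bit 2 = 0: r = r^2 mod 37 = 11^2 = 10
  bit 3 = 0: r = r^2 mod 37 = 10^2 = 26
  bit 4 = 1: r = r^2 * 21 mod 37 = 26^2 * 21 = 10*21 = 25
  -> s = B^a = 25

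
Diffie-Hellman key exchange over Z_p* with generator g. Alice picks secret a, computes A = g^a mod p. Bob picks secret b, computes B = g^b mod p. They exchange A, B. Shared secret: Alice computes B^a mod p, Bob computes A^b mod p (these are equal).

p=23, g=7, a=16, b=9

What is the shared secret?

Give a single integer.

Answer: 16

Derivation:
A = 7^16 mod 23  (bits of 16 = 10000)
  bit 0 = 1: r = r^2 * 7 mod 23 = 1^2 * 7 = 1*7 = 7
  bit 1 = 0: r = r^2 mod 23 = 7^2 = 3
  bit 2 = 0: r = r^2 mod 23 = 3^2 = 9
  bit 3 = 0: r = r^2 mod 23 = 9^2 = 12
  bit 4 = 0: r = r^2 mod 23 = 12^2 = 6
  -> A = 6
B = 7^9 mod 23  (bits of 9 = 1001)
  bit 0 = 1: r = r^2 * 7 mod 23 = 1^2 * 7 = 1*7 = 7
  bit 1 = 0: r = r^2 mod 23 = 7^2 = 3
  bit 2 = 0: r = r^2 mod 23 = 3^2 = 9
  bit 3 = 1: r = r^2 * 7 mod 23 = 9^2 * 7 = 12*7 = 15
  -> B = 15
s = B^a = 15^16 mod 23  (bits of 16 = 10000)
  bit 0 = 1: r = r^2 * 15 mod 23 = 1^2 * 15 = 1*15 = 15
  bit 1 = 0: r = r^2 mod 23 = 15^2 = 18
  bit 2 = 0: r = r^2 mod 23 = 18^2 = 2
  bit 3 = 0: r = r^2 mod 23 = 2^2 = 4
  bit 4 = 0: r = r^2 mod 23 = 4^2 = 16
  -> s = B^a = 16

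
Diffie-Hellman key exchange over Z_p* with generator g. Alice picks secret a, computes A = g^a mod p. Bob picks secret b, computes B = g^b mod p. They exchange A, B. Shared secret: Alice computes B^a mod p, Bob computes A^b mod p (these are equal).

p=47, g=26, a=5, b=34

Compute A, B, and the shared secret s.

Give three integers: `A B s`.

A = 26^5 mod 47  (bits of 5 = 101)
  bit 0 = 1: r = r^2 * 26 mod 47 = 1^2 * 26 = 1*26 = 26
  bit 1 = 0: r = r^2 mod 47 = 26^2 = 18
  bit 2 = 1: r = r^2 * 26 mod 47 = 18^2 * 26 = 42*26 = 11
  -> A = 11
B = 26^34 mod 47  (bits of 34 = 100010)
  bit 0 = 1: r = r^2 * 26 mod 47 = 1^2 * 26 = 1*26 = 26
  bit 1 = 0: r = r^2 mod 47 = 26^2 = 18
  bit 2 = 0: r = r^2 mod 47 = 18^2 = 42
  bit 3 = 0: r = r^2 mod 47 = 42^2 = 25
  bit 4 = 1: r = r^2 * 26 mod 47 = 25^2 * 26 = 14*26 = 35
  bit 5 = 0: r = r^2 mod 47 = 35^2 = 3
  -> B = 3
s = B^a = 3^5 mod 47  (bits of 5 = 101)
  bit 0 = 1: r = r^2 * 3 mod 47 = 1^2 * 3 = 1*3 = 3
  bit 1 = 0: r = r^2 mod 47 = 3^2 = 9
  bit 2 = 1: r = r^2 * 3 mod 47 = 9^2 * 3 = 34*3 = 8
  -> s = B^a = 8

Answer: 11 3 8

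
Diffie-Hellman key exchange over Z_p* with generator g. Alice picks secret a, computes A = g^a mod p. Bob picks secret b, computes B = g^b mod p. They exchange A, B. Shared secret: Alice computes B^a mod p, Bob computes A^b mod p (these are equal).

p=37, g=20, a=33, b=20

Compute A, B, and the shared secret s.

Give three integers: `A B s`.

A = 20^33 mod 37  (bits of 33 = 100001)
  bit 0 = 1: r = r^2 * 20 mod 37 = 1^2 * 20 = 1*20 = 20
  bit 1 = 0: r = r^2 mod 37 = 20^2 = 30
  bit 2 = 0: r = r^2 mod 37 = 30^2 = 12
  bit 3 = 0: r = r^2 mod 37 = 12^2 = 33
  bit 4 = 0: r = r^2 mod 37 = 33^2 = 16
  bit 5 = 1: r = r^2 * 20 mod 37 = 16^2 * 20 = 34*20 = 14
  -> A = 14
B = 20^20 mod 37  (bits of 20 = 10100)
  bit 0 = 1: r = r^2 * 20 mod 37 = 1^2 * 20 = 1*20 = 20
  bit 1 = 0: r = r^2 mod 37 = 20^2 = 30
  bit 2 = 1: r = r^2 * 20 mod 37 = 30^2 * 20 = 12*20 = 18
  bit 3 = 0: r = r^2 mod 37 = 18^2 = 28
  bit 4 = 0: r = r^2 mod 37 = 28^2 = 7
  -> B = 7
s = B^a = 7^33 mod 37  (bits of 33 = 100001)
  bit 0 = 1: r = r^2 * 7 mod 37 = 1^2 * 7 = 1*7 = 7
  bit 1 = 0: r = r^2 mod 37 = 7^2 = 12
  bit 2 = 0: r = r^2 mod 37 = 12^2 = 33
  bit 3 = 0: r = r^2 mod 37 = 33^2 = 16
  bit 4 = 0: r = r^2 mod 37 = 16^2 = 34
  bit 5 = 1: r = r^2 * 7 mod 37 = 34^2 * 7 = 9*7 = 26
  -> s = B^a = 26

Answer: 14 7 26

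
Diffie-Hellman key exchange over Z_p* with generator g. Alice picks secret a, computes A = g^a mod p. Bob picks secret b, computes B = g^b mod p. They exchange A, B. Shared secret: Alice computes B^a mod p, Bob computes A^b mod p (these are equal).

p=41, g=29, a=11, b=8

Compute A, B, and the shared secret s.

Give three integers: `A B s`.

A = 29^11 mod 41  (bits of 11 = 1011)
  bit 0 = 1: r = r^2 * 29 mod 41 = 1^2 * 29 = 1*29 = 29
  bit 1 = 0: r = r^2 mod 41 = 29^2 = 21
  bit 2 = 1: r = r^2 * 29 mod 41 = 21^2 * 29 = 31*29 = 38
  bit 3 = 1: r = r^2 * 29 mod 41 = 38^2 * 29 = 9*29 = 15
  -> A = 15
B = 29^8 mod 41  (bits of 8 = 1000)
  bit 0 = 1: r = r^2 * 29 mod 41 = 1^2 * 29 = 1*29 = 29
  bit 1 = 0: r = r^2 mod 41 = 29^2 = 21
  bit 2 = 0: r = r^2 mod 41 = 21^2 = 31
  bit 3 = 0: r = r^2 mod 41 = 31^2 = 18
  -> B = 18
s = B^a = 18^11 mod 41  (bits of 11 = 1011)
  bit 0 = 1: r = r^2 * 18 mod 41 = 1^2 * 18 = 1*18 = 18
  bit 1 = 0: r = r^2 mod 41 = 18^2 = 37
  bit 2 = 1: r = r^2 * 18 mod 41 = 37^2 * 18 = 16*18 = 1
  bit 3 = 1: r = r^2 * 18 mod 41 = 1^2 * 18 = 1*18 = 18
  -> s = B^a = 18

Answer: 15 18 18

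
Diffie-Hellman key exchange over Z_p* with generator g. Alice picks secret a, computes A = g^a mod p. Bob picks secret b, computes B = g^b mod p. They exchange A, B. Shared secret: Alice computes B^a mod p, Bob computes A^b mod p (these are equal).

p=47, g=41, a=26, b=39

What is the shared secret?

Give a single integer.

Answer: 36

Derivation:
A = 41^26 mod 47  (bits of 26 = 11010)
  bit 0 = 1: r = r^2 * 41 mod 47 = 1^2 * 41 = 1*41 = 41
  bit 1 = 1: r = r^2 * 41 mod 47 = 41^2 * 41 = 36*41 = 19
  bit 2 = 0: r = r^2 mod 47 = 19^2 = 32
  bit 3 = 1: r = r^2 * 41 mod 47 = 32^2 * 41 = 37*41 = 13
  bit 4 = 0: r = r^2 mod 47 = 13^2 = 28
  -> A = 28
B = 41^39 mod 47  (bits of 39 = 100111)
  bit 0 = 1: r = r^2 * 41 mod 47 = 1^2 * 41 = 1*41 = 41
  bit 1 = 0: r = r^2 mod 47 = 41^2 = 36
  bit 2 = 0: r = r^2 mod 47 = 36^2 = 27
  bit 3 = 1: r = r^2 * 41 mod 47 = 27^2 * 41 = 24*41 = 44
  bit 4 = 1: r = r^2 * 41 mod 47 = 44^2 * 41 = 9*41 = 40
  bit 5 = 1: r = r^2 * 41 mod 47 = 40^2 * 41 = 2*41 = 35
  -> B = 35
s = B^a = 35^26 mod 47  (bits of 26 = 11010)
  bit 0 = 1: r = r^2 * 35 mod 47 = 1^2 * 35 = 1*35 = 35
  bit 1 = 1: r = r^2 * 35 mod 47 = 35^2 * 35 = 3*35 = 11
  bit 2 = 0: r = r^2 mod 47 = 11^2 = 27
  bit 3 = 1: r = r^2 * 35 mod 47 = 27^2 * 35 = 24*35 = 41
  bit 4 = 0: r = r^2 mod 47 = 41^2 = 36
  -> s = B^a = 36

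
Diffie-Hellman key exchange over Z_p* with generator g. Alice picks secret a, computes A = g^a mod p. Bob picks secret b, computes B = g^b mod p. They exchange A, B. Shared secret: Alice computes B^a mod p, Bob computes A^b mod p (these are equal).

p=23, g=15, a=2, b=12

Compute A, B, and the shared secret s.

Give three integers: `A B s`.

Answer: 18 8 18

Derivation:
A = 15^2 mod 23  (bits of 2 = 10)
  bit 0 = 1: r = r^2 * 15 mod 23 = 1^2 * 15 = 1*15 = 15
  bit 1 = 0: r = r^2 mod 23 = 15^2 = 18
  -> A = 18
B = 15^12 mod 23  (bits of 12 = 1100)
  bit 0 = 1: r = r^2 * 15 mod 23 = 1^2 * 15 = 1*15 = 15
  bit 1 = 1: r = r^2 * 15 mod 23 = 15^2 * 15 = 18*15 = 17
  bit 2 = 0: r = r^2 mod 23 = 17^2 = 13
  bit 3 = 0: r = r^2 mod 23 = 13^2 = 8
  -> B = 8
s = B^a = 8^2 mod 23  (bits of 2 = 10)
  bit 0 = 1: r = r^2 * 8 mod 23 = 1^2 * 8 = 1*8 = 8
  bit 1 = 0: r = r^2 mod 23 = 8^2 = 18
  -> s = B^a = 18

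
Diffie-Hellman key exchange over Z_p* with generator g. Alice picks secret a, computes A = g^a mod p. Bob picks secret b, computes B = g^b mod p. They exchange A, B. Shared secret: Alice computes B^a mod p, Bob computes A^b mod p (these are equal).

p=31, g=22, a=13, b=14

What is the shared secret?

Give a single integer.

A = 22^13 mod 31  (bits of 13 = 1101)
  bit 0 = 1: r = r^2 * 22 mod 31 = 1^2 * 22 = 1*22 = 22
  bit 1 = 1: r = r^2 * 22 mod 31 = 22^2 * 22 = 19*22 = 15
  bit 2 = 0: r = r^2 mod 31 = 15^2 = 8
  bit 3 = 1: r = r^2 * 22 mod 31 = 8^2 * 22 = 2*22 = 13
  -> A = 13
B = 22^14 mod 31  (bits of 14 = 1110)
  bit 0 = 1: r = r^2 * 22 mod 31 = 1^2 * 22 = 1*22 = 22
  bit 1 = 1: r = r^2 * 22 mod 31 = 22^2 * 22 = 19*22 = 15
  bit 2 = 1: r = r^2 * 22 mod 31 = 15^2 * 22 = 8*22 = 21
  bit 3 = 0: r = r^2 mod 31 = 21^2 = 7
  -> B = 7
s = B^a = 7^13 mod 31  (bits of 13 = 1101)
  bit 0 = 1: r = r^2 * 7 mod 31 = 1^2 * 7 = 1*7 = 7
  bit 1 = 1: r = r^2 * 7 mod 31 = 7^2 * 7 = 18*7 = 2
  bit 2 = 0: r = r^2 mod 31 = 2^2 = 4
  bit 3 = 1: r = r^2 * 7 mod 31 = 4^2 * 7 = 16*7 = 19
  -> s = B^a = 19

Answer: 19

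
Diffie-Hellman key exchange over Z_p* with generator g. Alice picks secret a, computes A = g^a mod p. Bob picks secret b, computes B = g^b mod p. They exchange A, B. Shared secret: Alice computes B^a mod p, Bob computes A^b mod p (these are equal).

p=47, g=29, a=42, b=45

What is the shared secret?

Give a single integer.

Answer: 25

Derivation:
A = 29^42 mod 47  (bits of 42 = 101010)
  bit 0 = 1: r = r^2 * 29 mod 47 = 1^2 * 29 = 1*29 = 29
  bit 1 = 0: r = r^2 mod 47 = 29^2 = 42
  bit 2 = 1: r = r^2 * 29 mod 47 = 42^2 * 29 = 25*29 = 20
  bit 3 = 0: r = r^2 mod 47 = 20^2 = 24
  bit 4 = 1: r = r^2 * 29 mod 47 = 24^2 * 29 = 12*29 = 19
  bit 5 = 0: r = r^2 mod 47 = 19^2 = 32
  -> A = 32
B = 29^45 mod 47  (bits of 45 = 101101)
  bit 0 = 1: r = r^2 * 29 mod 47 = 1^2 * 29 = 1*29 = 29
  bit 1 = 0: r = r^2 mod 47 = 29^2 = 42
  bit 2 = 1: r = r^2 * 29 mod 47 = 42^2 * 29 = 25*29 = 20
  bit 3 = 1: r = r^2 * 29 mod 47 = 20^2 * 29 = 24*29 = 38
  bit 4 = 0: r = r^2 mod 47 = 38^2 = 34
  bit 5 = 1: r = r^2 * 29 mod 47 = 34^2 * 29 = 28*29 = 13
  -> B = 13
s = B^a = 13^42 mod 47  (bits of 42 = 101010)
  bit 0 = 1: r = r^2 * 13 mod 47 = 1^2 * 13 = 1*13 = 13
  bit 1 = 0: r = r^2 mod 47 = 13^2 = 28
  bit 2 = 1: r = r^2 * 13 mod 47 = 28^2 * 13 = 32*13 = 40
  bit 3 = 0: r = r^2 mod 47 = 40^2 = 2
  bit 4 = 1: r = r^2 * 13 mod 47 = 2^2 * 13 = 4*13 = 5
  bit 5 = 0: r = r^2 mod 47 = 5^2 = 25
  -> s = B^a = 25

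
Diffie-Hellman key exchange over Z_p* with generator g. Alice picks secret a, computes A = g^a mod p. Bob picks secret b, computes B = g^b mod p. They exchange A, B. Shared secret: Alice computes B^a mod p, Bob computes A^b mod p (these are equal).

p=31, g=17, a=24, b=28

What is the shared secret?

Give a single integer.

Answer: 2

Derivation:
A = 17^24 mod 31  (bits of 24 = 11000)
  bit 0 = 1: r = r^2 * 17 mod 31 = 1^2 * 17 = 1*17 = 17
  bit 1 = 1: r = r^2 * 17 mod 31 = 17^2 * 17 = 10*17 = 15
  bit 2 = 0: r = r^2 mod 31 = 15^2 = 8
  bit 3 = 0: r = r^2 mod 31 = 8^2 = 2
  bit 4 = 0: r = r^2 mod 31 = 2^2 = 4
  -> A = 4
B = 17^28 mod 31  (bits of 28 = 11100)
  bit 0 = 1: r = r^2 * 17 mod 31 = 1^2 * 17 = 1*17 = 17
  bit 1 = 1: r = r^2 * 17 mod 31 = 17^2 * 17 = 10*17 = 15
  bit 2 = 1: r = r^2 * 17 mod 31 = 15^2 * 17 = 8*17 = 12
  bit 3 = 0: r = r^2 mod 31 = 12^2 = 20
  bit 4 = 0: r = r^2 mod 31 = 20^2 = 28
  -> B = 28
s = B^a = 28^24 mod 31  (bits of 24 = 11000)
  bit 0 = 1: r = r^2 * 28 mod 31 = 1^2 * 28 = 1*28 = 28
  bit 1 = 1: r = r^2 * 28 mod 31 = 28^2 * 28 = 9*28 = 4
  bit 2 = 0: r = r^2 mod 31 = 4^2 = 16
  bit 3 = 0: r = r^2 mod 31 = 16^2 = 8
  bit 4 = 0: r = r^2 mod 31 = 8^2 = 2
  -> s = B^a = 2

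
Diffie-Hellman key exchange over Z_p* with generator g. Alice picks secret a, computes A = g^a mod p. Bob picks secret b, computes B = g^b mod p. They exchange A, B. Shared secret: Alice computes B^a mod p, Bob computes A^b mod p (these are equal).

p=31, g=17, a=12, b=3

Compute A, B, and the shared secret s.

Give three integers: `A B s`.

Answer: 2 15 8

Derivation:
A = 17^12 mod 31  (bits of 12 = 1100)
  bit 0 = 1: r = r^2 * 17 mod 31 = 1^2 * 17 = 1*17 = 17
  bit 1 = 1: r = r^2 * 17 mod 31 = 17^2 * 17 = 10*17 = 15
  bit 2 = 0: r = r^2 mod 31 = 15^2 = 8
  bit 3 = 0: r = r^2 mod 31 = 8^2 = 2
  -> A = 2
B = 17^3 mod 31  (bits of 3 = 11)
  bit 0 = 1: r = r^2 * 17 mod 31 = 1^2 * 17 = 1*17 = 17
  bit 1 = 1: r = r^2 * 17 mod 31 = 17^2 * 17 = 10*17 = 15
  -> B = 15
s = B^a = 15^12 mod 31  (bits of 12 = 1100)
  bit 0 = 1: r = r^2 * 15 mod 31 = 1^2 * 15 = 1*15 = 15
  bit 1 = 1: r = r^2 * 15 mod 31 = 15^2 * 15 = 8*15 = 27
  bit 2 = 0: r = r^2 mod 31 = 27^2 = 16
  bit 3 = 0: r = r^2 mod 31 = 16^2 = 8
  -> s = B^a = 8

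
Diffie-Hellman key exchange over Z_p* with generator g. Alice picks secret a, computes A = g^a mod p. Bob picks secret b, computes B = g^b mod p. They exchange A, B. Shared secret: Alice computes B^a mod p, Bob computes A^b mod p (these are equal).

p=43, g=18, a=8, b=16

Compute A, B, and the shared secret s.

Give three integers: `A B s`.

Answer: 40 9 23

Derivation:
A = 18^8 mod 43  (bits of 8 = 1000)
  bit 0 = 1: r = r^2 * 18 mod 43 = 1^2 * 18 = 1*18 = 18
  bit 1 = 0: r = r^2 mod 43 = 18^2 = 23
  bit 2 = 0: r = r^2 mod 43 = 23^2 = 13
  bit 3 = 0: r = r^2 mod 43 = 13^2 = 40
  -> A = 40
B = 18^16 mod 43  (bits of 16 = 10000)
  bit 0 = 1: r = r^2 * 18 mod 43 = 1^2 * 18 = 1*18 = 18
  bit 1 = 0: r = r^2 mod 43 = 18^2 = 23
  bit 2 = 0: r = r^2 mod 43 = 23^2 = 13
  bit 3 = 0: r = r^2 mod 43 = 13^2 = 40
  bit 4 = 0: r = r^2 mod 43 = 40^2 = 9
  -> B = 9
s = B^a = 9^8 mod 43  (bits of 8 = 1000)
  bit 0 = 1: r = r^2 * 9 mod 43 = 1^2 * 9 = 1*9 = 9
  bit 1 = 0: r = r^2 mod 43 = 9^2 = 38
  bit 2 = 0: r = r^2 mod 43 = 38^2 = 25
  bit 3 = 0: r = r^2 mod 43 = 25^2 = 23
  -> s = B^a = 23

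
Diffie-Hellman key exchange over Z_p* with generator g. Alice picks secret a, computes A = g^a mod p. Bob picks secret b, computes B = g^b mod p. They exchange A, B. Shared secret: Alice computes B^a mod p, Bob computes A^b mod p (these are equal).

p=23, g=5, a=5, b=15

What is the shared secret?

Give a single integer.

Answer: 11

Derivation:
A = 5^5 mod 23  (bits of 5 = 101)
  bit 0 = 1: r = r^2 * 5 mod 23 = 1^2 * 5 = 1*5 = 5
  bit 1 = 0: r = r^2 mod 23 = 5^2 = 2
  bit 2 = 1: r = r^2 * 5 mod 23 = 2^2 * 5 = 4*5 = 20
  -> A = 20
B = 5^15 mod 23  (bits of 15 = 1111)
  bit 0 = 1: r = r^2 * 5 mod 23 = 1^2 * 5 = 1*5 = 5
  bit 1 = 1: r = r^2 * 5 mod 23 = 5^2 * 5 = 2*5 = 10
  bit 2 = 1: r = r^2 * 5 mod 23 = 10^2 * 5 = 8*5 = 17
  bit 3 = 1: r = r^2 * 5 mod 23 = 17^2 * 5 = 13*5 = 19
  -> B = 19
s = B^a = 19^5 mod 23  (bits of 5 = 101)
  bit 0 = 1: r = r^2 * 19 mod 23 = 1^2 * 19 = 1*19 = 19
  bit 1 = 0: r = r^2 mod 23 = 19^2 = 16
  bit 2 = 1: r = r^2 * 19 mod 23 = 16^2 * 19 = 3*19 = 11
  -> s = B^a = 11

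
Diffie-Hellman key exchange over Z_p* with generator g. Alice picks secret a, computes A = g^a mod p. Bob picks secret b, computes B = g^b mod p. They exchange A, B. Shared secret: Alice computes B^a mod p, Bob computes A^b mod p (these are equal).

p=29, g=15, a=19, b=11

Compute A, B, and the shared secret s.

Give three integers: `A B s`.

Answer: 19 21 27

Derivation:
A = 15^19 mod 29  (bits of 19 = 10011)
  bit 0 = 1: r = r^2 * 15 mod 29 = 1^2 * 15 = 1*15 = 15
  bit 1 = 0: r = r^2 mod 29 = 15^2 = 22
  bit 2 = 0: r = r^2 mod 29 = 22^2 = 20
  bit 3 = 1: r = r^2 * 15 mod 29 = 20^2 * 15 = 23*15 = 26
  bit 4 = 1: r = r^2 * 15 mod 29 = 26^2 * 15 = 9*15 = 19
  -> A = 19
B = 15^11 mod 29  (bits of 11 = 1011)
  bit 0 = 1: r = r^2 * 15 mod 29 = 1^2 * 15 = 1*15 = 15
  bit 1 = 0: r = r^2 mod 29 = 15^2 = 22
  bit 2 = 1: r = r^2 * 15 mod 29 = 22^2 * 15 = 20*15 = 10
  bit 3 = 1: r = r^2 * 15 mod 29 = 10^2 * 15 = 13*15 = 21
  -> B = 21
s = B^a = 21^19 mod 29  (bits of 19 = 10011)
  bit 0 = 1: r = r^2 * 21 mod 29 = 1^2 * 21 = 1*21 = 21
  bit 1 = 0: r = r^2 mod 29 = 21^2 = 6
  bit 2 = 0: r = r^2 mod 29 = 6^2 = 7
  bit 3 = 1: r = r^2 * 21 mod 29 = 7^2 * 21 = 20*21 = 14
  bit 4 = 1: r = r^2 * 21 mod 29 = 14^2 * 21 = 22*21 = 27
  -> s = B^a = 27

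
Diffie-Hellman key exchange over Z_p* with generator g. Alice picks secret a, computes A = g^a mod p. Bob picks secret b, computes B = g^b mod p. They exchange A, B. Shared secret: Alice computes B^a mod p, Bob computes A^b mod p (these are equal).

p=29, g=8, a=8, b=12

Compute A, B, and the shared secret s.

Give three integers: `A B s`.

A = 8^8 mod 29  (bits of 8 = 1000)
  bit 0 = 1: r = r^2 * 8 mod 29 = 1^2 * 8 = 1*8 = 8
  bit 1 = 0: r = r^2 mod 29 = 8^2 = 6
  bit 2 = 0: r = r^2 mod 29 = 6^2 = 7
  bit 3 = 0: r = r^2 mod 29 = 7^2 = 20
  -> A = 20
B = 8^12 mod 29  (bits of 12 = 1100)
  bit 0 = 1: r = r^2 * 8 mod 29 = 1^2 * 8 = 1*8 = 8
  bit 1 = 1: r = r^2 * 8 mod 29 = 8^2 * 8 = 6*8 = 19
  bit 2 = 0: r = r^2 mod 29 = 19^2 = 13
  bit 3 = 0: r = r^2 mod 29 = 13^2 = 24
  -> B = 24
s = B^a = 24^8 mod 29  (bits of 8 = 1000)
  bit 0 = 1: r = r^2 * 24 mod 29 = 1^2 * 24 = 1*24 = 24
  bit 1 = 0: r = r^2 mod 29 = 24^2 = 25
  bit 2 = 0: r = r^2 mod 29 = 25^2 = 16
  bit 3 = 0: r = r^2 mod 29 = 16^2 = 24
  -> s = B^a = 24

Answer: 20 24 24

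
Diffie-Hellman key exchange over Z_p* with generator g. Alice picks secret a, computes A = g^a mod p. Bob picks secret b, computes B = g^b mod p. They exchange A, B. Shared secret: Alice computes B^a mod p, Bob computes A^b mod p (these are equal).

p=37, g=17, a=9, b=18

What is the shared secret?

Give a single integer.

A = 17^9 mod 37  (bits of 9 = 1001)
  bit 0 = 1: r = r^2 * 17 mod 37 = 1^2 * 17 = 1*17 = 17
  bit 1 = 0: r = r^2 mod 37 = 17^2 = 30
  bit 2 = 0: r = r^2 mod 37 = 30^2 = 12
  bit 3 = 1: r = r^2 * 17 mod 37 = 12^2 * 17 = 33*17 = 6
  -> A = 6
B = 17^18 mod 37  (bits of 18 = 10010)
  bit 0 = 1: r = r^2 * 17 mod 37 = 1^2 * 17 = 1*17 = 17
  bit 1 = 0: r = r^2 mod 37 = 17^2 = 30
  bit 2 = 0: r = r^2 mod 37 = 30^2 = 12
  bit 3 = 1: r = r^2 * 17 mod 37 = 12^2 * 17 = 33*17 = 6
  bit 4 = 0: r = r^2 mod 37 = 6^2 = 36
  -> B = 36
s = B^a = 36^9 mod 37  (bits of 9 = 1001)
  bit 0 = 1: r = r^2 * 36 mod 37 = 1^2 * 36 = 1*36 = 36
  bit 1 = 0: r = r^2 mod 37 = 36^2 = 1
  bit 2 = 0: r = r^2 mod 37 = 1^2 = 1
  bit 3 = 1: r = r^2 * 36 mod 37 = 1^2 * 36 = 1*36 = 36
  -> s = B^a = 36

Answer: 36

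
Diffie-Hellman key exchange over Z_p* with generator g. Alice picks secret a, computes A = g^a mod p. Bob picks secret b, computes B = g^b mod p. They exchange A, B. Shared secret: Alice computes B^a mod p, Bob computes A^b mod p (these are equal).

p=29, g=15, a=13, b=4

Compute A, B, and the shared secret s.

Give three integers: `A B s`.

A = 15^13 mod 29  (bits of 13 = 1101)
  bit 0 = 1: r = r^2 * 15 mod 29 = 1^2 * 15 = 1*15 = 15
  bit 1 = 1: r = r^2 * 15 mod 29 = 15^2 * 15 = 22*15 = 11
  bit 2 = 0: r = r^2 mod 29 = 11^2 = 5
  bit 3 = 1: r = r^2 * 15 mod 29 = 5^2 * 15 = 25*15 = 27
  -> A = 27
B = 15^4 mod 29  (bits of 4 = 100)
  bit 0 = 1: r = r^2 * 15 mod 29 = 1^2 * 15 = 1*15 = 15
  bit 1 = 0: r = r^2 mod 29 = 15^2 = 22
  bit 2 = 0: r = r^2 mod 29 = 22^2 = 20
  -> B = 20
s = B^a = 20^13 mod 29  (bits of 13 = 1101)
  bit 0 = 1: r = r^2 * 20 mod 29 = 1^2 * 20 = 1*20 = 20
  bit 1 = 1: r = r^2 * 20 mod 29 = 20^2 * 20 = 23*20 = 25
  bit 2 = 0: r = r^2 mod 29 = 25^2 = 16
  bit 3 = 1: r = r^2 * 20 mod 29 = 16^2 * 20 = 24*20 = 16
  -> s = B^a = 16

Answer: 27 20 16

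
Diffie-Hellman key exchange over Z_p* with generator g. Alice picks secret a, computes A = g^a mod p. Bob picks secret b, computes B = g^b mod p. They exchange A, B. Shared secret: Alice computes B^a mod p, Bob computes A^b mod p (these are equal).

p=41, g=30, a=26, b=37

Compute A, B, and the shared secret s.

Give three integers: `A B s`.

Answer: 8 28 39

Derivation:
A = 30^26 mod 41  (bits of 26 = 11010)
  bit 0 = 1: r = r^2 * 30 mod 41 = 1^2 * 30 = 1*30 = 30
  bit 1 = 1: r = r^2 * 30 mod 41 = 30^2 * 30 = 39*30 = 22
  bit 2 = 0: r = r^2 mod 41 = 22^2 = 33
  bit 3 = 1: r = r^2 * 30 mod 41 = 33^2 * 30 = 23*30 = 34
  bit 4 = 0: r = r^2 mod 41 = 34^2 = 8
  -> A = 8
B = 30^37 mod 41  (bits of 37 = 100101)
  bit 0 = 1: r = r^2 * 30 mod 41 = 1^2 * 30 = 1*30 = 30
  bit 1 = 0: r = r^2 mod 41 = 30^2 = 39
  bit 2 = 0: r = r^2 mod 41 = 39^2 = 4
  bit 3 = 1: r = r^2 * 30 mod 41 = 4^2 * 30 = 16*30 = 29
  bit 4 = 0: r = r^2 mod 41 = 29^2 = 21
  bit 5 = 1: r = r^2 * 30 mod 41 = 21^2 * 30 = 31*30 = 28
  -> B = 28
s = B^a = 28^26 mod 41  (bits of 26 = 11010)
  bit 0 = 1: r = r^2 * 28 mod 41 = 1^2 * 28 = 1*28 = 28
  bit 1 = 1: r = r^2 * 28 mod 41 = 28^2 * 28 = 5*28 = 17
  bit 2 = 0: r = r^2 mod 41 = 17^2 = 2
  bit 3 = 1: r = r^2 * 28 mod 41 = 2^2 * 28 = 4*28 = 30
  bit 4 = 0: r = r^2 mod 41 = 30^2 = 39
  -> s = B^a = 39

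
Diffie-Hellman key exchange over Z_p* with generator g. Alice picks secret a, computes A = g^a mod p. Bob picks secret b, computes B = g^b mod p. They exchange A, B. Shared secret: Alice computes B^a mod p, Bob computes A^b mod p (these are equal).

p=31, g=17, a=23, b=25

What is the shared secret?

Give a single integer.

A = 17^23 mod 31  (bits of 23 = 10111)
  bit 0 = 1: r = r^2 * 17 mod 31 = 1^2 * 17 = 1*17 = 17
  bit 1 = 0: r = r^2 mod 31 = 17^2 = 10
  bit 2 = 1: r = r^2 * 17 mod 31 = 10^2 * 17 = 7*17 = 26
  bit 3 = 1: r = r^2 * 17 mod 31 = 26^2 * 17 = 25*17 = 22
  bit 4 = 1: r = r^2 * 17 mod 31 = 22^2 * 17 = 19*17 = 13
  -> A = 13
B = 17^25 mod 31  (bits of 25 = 11001)
  bit 0 = 1: r = r^2 * 17 mod 31 = 1^2 * 17 = 1*17 = 17
  bit 1 = 1: r = r^2 * 17 mod 31 = 17^2 * 17 = 10*17 = 15
  bit 2 = 0: r = r^2 mod 31 = 15^2 = 8
  bit 3 = 0: r = r^2 mod 31 = 8^2 = 2
  bit 4 = 1: r = r^2 * 17 mod 31 = 2^2 * 17 = 4*17 = 6
  -> B = 6
s = B^a = 6^23 mod 31  (bits of 23 = 10111)
  bit 0 = 1: r = r^2 * 6 mod 31 = 1^2 * 6 = 1*6 = 6
  bit 1 = 0: r = r^2 mod 31 = 6^2 = 5
  bit 2 = 1: r = r^2 * 6 mod 31 = 5^2 * 6 = 25*6 = 26
  bit 3 = 1: r = r^2 * 6 mod 31 = 26^2 * 6 = 25*6 = 26
  bit 4 = 1: r = r^2 * 6 mod 31 = 26^2 * 6 = 25*6 = 26
  -> s = B^a = 26

Answer: 26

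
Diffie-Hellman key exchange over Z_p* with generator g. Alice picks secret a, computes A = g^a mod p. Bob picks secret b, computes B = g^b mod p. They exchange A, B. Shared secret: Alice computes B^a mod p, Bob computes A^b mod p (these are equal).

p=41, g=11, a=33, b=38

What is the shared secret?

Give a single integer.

A = 11^33 mod 41  (bits of 33 = 100001)
  bit 0 = 1: r = r^2 * 11 mod 41 = 1^2 * 11 = 1*11 = 11
  bit 1 = 0: r = r^2 mod 41 = 11^2 = 39
  bit 2 = 0: r = r^2 mod 41 = 39^2 = 4
  bit 3 = 0: r = r^2 mod 41 = 4^2 = 16
  bit 4 = 0: r = r^2 mod 41 = 16^2 = 10
  bit 5 = 1: r = r^2 * 11 mod 41 = 10^2 * 11 = 18*11 = 34
  -> A = 34
B = 11^38 mod 41  (bits of 38 = 100110)
  bit 0 = 1: r = r^2 * 11 mod 41 = 1^2 * 11 = 1*11 = 11
  bit 1 = 0: r = r^2 mod 41 = 11^2 = 39
  bit 2 = 0: r = r^2 mod 41 = 39^2 = 4
  bit 3 = 1: r = r^2 * 11 mod 41 = 4^2 * 11 = 16*11 = 12
  bit 4 = 1: r = r^2 * 11 mod 41 = 12^2 * 11 = 21*11 = 26
  bit 5 = 0: r = r^2 mod 41 = 26^2 = 20
  -> B = 20
s = B^a = 20^33 mod 41  (bits of 33 = 100001)
  bit 0 = 1: r = r^2 * 20 mod 41 = 1^2 * 20 = 1*20 = 20
  bit 1 = 0: r = r^2 mod 41 = 20^2 = 31
  bit 2 = 0: r = r^2 mod 41 = 31^2 = 18
  bit 3 = 0: r = r^2 mod 41 = 18^2 = 37
  bit 4 = 0: r = r^2 mod 41 = 37^2 = 16
  bit 5 = 1: r = r^2 * 20 mod 41 = 16^2 * 20 = 10*20 = 36
  -> s = B^a = 36

Answer: 36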